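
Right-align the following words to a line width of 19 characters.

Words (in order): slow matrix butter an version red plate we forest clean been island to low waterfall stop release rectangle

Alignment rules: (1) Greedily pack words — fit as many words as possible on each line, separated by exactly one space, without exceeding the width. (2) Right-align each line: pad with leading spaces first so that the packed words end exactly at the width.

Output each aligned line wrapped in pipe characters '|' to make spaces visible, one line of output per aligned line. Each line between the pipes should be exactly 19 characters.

Line 1: ['slow', 'matrix', 'butter'] (min_width=18, slack=1)
Line 2: ['an', 'version', 'red'] (min_width=14, slack=5)
Line 3: ['plate', 'we', 'forest'] (min_width=15, slack=4)
Line 4: ['clean', 'been', 'island'] (min_width=17, slack=2)
Line 5: ['to', 'low', 'waterfall'] (min_width=16, slack=3)
Line 6: ['stop', 'release'] (min_width=12, slack=7)
Line 7: ['rectangle'] (min_width=9, slack=10)

Answer: | slow matrix butter|
|     an version red|
|    plate we forest|
|  clean been island|
|   to low waterfall|
|       stop release|
|          rectangle|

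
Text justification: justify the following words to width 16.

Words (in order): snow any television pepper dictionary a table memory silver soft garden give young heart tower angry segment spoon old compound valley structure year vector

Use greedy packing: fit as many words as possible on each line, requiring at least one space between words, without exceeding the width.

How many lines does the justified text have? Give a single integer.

Answer: 13

Derivation:
Line 1: ['snow', 'any'] (min_width=8, slack=8)
Line 2: ['television'] (min_width=10, slack=6)
Line 3: ['pepper'] (min_width=6, slack=10)
Line 4: ['dictionary', 'a'] (min_width=12, slack=4)
Line 5: ['table', 'memory'] (min_width=12, slack=4)
Line 6: ['silver', 'soft'] (min_width=11, slack=5)
Line 7: ['garden', 'give'] (min_width=11, slack=5)
Line 8: ['young', 'heart'] (min_width=11, slack=5)
Line 9: ['tower', 'angry'] (min_width=11, slack=5)
Line 10: ['segment', 'spoon'] (min_width=13, slack=3)
Line 11: ['old', 'compound'] (min_width=12, slack=4)
Line 12: ['valley', 'structure'] (min_width=16, slack=0)
Line 13: ['year', 'vector'] (min_width=11, slack=5)
Total lines: 13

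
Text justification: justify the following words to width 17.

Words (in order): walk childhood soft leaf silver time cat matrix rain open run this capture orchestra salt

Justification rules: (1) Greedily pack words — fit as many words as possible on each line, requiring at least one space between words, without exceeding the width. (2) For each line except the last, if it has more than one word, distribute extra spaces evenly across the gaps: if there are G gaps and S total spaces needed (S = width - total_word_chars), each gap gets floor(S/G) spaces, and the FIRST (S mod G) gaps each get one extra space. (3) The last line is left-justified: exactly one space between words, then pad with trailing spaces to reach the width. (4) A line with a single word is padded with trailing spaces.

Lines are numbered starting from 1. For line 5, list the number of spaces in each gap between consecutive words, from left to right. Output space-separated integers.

Line 1: ['walk', 'childhood'] (min_width=14, slack=3)
Line 2: ['soft', 'leaf', 'silver'] (min_width=16, slack=1)
Line 3: ['time', 'cat', 'matrix'] (min_width=15, slack=2)
Line 4: ['rain', 'open', 'run'] (min_width=13, slack=4)
Line 5: ['this', 'capture'] (min_width=12, slack=5)
Line 6: ['orchestra', 'salt'] (min_width=14, slack=3)

Answer: 6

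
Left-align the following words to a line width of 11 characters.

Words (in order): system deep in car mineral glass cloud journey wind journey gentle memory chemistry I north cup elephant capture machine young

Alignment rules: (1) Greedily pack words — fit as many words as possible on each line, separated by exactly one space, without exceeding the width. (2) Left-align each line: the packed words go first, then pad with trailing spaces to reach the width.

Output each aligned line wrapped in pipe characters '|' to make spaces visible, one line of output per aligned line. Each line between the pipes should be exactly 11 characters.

Answer: |system deep|
|in car     |
|mineral    |
|glass cloud|
|journey    |
|wind       |
|journey    |
|gentle     |
|memory     |
|chemistry I|
|north cup  |
|elephant   |
|capture    |
|machine    |
|young      |

Derivation:
Line 1: ['system', 'deep'] (min_width=11, slack=0)
Line 2: ['in', 'car'] (min_width=6, slack=5)
Line 3: ['mineral'] (min_width=7, slack=4)
Line 4: ['glass', 'cloud'] (min_width=11, slack=0)
Line 5: ['journey'] (min_width=7, slack=4)
Line 6: ['wind'] (min_width=4, slack=7)
Line 7: ['journey'] (min_width=7, slack=4)
Line 8: ['gentle'] (min_width=6, slack=5)
Line 9: ['memory'] (min_width=6, slack=5)
Line 10: ['chemistry', 'I'] (min_width=11, slack=0)
Line 11: ['north', 'cup'] (min_width=9, slack=2)
Line 12: ['elephant'] (min_width=8, slack=3)
Line 13: ['capture'] (min_width=7, slack=4)
Line 14: ['machine'] (min_width=7, slack=4)
Line 15: ['young'] (min_width=5, slack=6)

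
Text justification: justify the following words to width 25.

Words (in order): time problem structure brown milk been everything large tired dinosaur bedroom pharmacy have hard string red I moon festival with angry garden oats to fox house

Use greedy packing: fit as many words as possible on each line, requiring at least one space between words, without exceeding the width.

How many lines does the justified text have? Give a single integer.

Line 1: ['time', 'problem', 'structure'] (min_width=22, slack=3)
Line 2: ['brown', 'milk', 'been'] (min_width=15, slack=10)
Line 3: ['everything', 'large', 'tired'] (min_width=22, slack=3)
Line 4: ['dinosaur', 'bedroom', 'pharmacy'] (min_width=25, slack=0)
Line 5: ['have', 'hard', 'string', 'red', 'I'] (min_width=22, slack=3)
Line 6: ['moon', 'festival', 'with', 'angry'] (min_width=24, slack=1)
Line 7: ['garden', 'oats', 'to', 'fox', 'house'] (min_width=24, slack=1)
Total lines: 7

Answer: 7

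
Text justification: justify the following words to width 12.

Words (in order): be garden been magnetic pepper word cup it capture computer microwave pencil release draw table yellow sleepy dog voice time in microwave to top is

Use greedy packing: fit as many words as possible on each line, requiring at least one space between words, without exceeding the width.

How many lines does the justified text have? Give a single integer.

Answer: 15

Derivation:
Line 1: ['be', 'garden'] (min_width=9, slack=3)
Line 2: ['been'] (min_width=4, slack=8)
Line 3: ['magnetic'] (min_width=8, slack=4)
Line 4: ['pepper', 'word'] (min_width=11, slack=1)
Line 5: ['cup', 'it'] (min_width=6, slack=6)
Line 6: ['capture'] (min_width=7, slack=5)
Line 7: ['computer'] (min_width=8, slack=4)
Line 8: ['microwave'] (min_width=9, slack=3)
Line 9: ['pencil'] (min_width=6, slack=6)
Line 10: ['release', 'draw'] (min_width=12, slack=0)
Line 11: ['table', 'yellow'] (min_width=12, slack=0)
Line 12: ['sleepy', 'dog'] (min_width=10, slack=2)
Line 13: ['voice', 'time'] (min_width=10, slack=2)
Line 14: ['in', 'microwave'] (min_width=12, slack=0)
Line 15: ['to', 'top', 'is'] (min_width=9, slack=3)
Total lines: 15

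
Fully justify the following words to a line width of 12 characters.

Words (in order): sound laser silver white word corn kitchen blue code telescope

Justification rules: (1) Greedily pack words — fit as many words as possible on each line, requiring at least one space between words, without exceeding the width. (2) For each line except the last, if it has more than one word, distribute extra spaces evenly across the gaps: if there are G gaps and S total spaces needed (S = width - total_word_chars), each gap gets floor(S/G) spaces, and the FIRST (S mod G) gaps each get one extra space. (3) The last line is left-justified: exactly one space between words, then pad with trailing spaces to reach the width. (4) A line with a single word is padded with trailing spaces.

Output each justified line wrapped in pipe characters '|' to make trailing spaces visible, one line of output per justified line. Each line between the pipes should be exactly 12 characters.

Answer: |sound  laser|
|silver white|
|word    corn|
|kitchen blue|
|code        |
|telescope   |

Derivation:
Line 1: ['sound', 'laser'] (min_width=11, slack=1)
Line 2: ['silver', 'white'] (min_width=12, slack=0)
Line 3: ['word', 'corn'] (min_width=9, slack=3)
Line 4: ['kitchen', 'blue'] (min_width=12, slack=0)
Line 5: ['code'] (min_width=4, slack=8)
Line 6: ['telescope'] (min_width=9, slack=3)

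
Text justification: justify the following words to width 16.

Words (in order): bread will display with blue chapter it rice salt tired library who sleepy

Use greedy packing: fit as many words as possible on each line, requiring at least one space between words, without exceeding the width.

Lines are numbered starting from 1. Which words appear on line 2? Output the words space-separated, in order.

Answer: display with

Derivation:
Line 1: ['bread', 'will'] (min_width=10, slack=6)
Line 2: ['display', 'with'] (min_width=12, slack=4)
Line 3: ['blue', 'chapter', 'it'] (min_width=15, slack=1)
Line 4: ['rice', 'salt', 'tired'] (min_width=15, slack=1)
Line 5: ['library', 'who'] (min_width=11, slack=5)
Line 6: ['sleepy'] (min_width=6, slack=10)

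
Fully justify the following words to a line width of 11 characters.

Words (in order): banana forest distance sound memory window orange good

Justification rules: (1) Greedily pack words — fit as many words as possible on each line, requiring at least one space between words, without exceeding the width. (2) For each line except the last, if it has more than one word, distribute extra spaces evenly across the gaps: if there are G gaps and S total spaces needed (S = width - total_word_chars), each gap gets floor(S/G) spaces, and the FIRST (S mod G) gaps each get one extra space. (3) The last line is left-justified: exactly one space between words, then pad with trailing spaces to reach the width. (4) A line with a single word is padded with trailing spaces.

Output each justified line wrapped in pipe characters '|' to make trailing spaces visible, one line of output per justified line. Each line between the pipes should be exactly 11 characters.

Line 1: ['banana'] (min_width=6, slack=5)
Line 2: ['forest'] (min_width=6, slack=5)
Line 3: ['distance'] (min_width=8, slack=3)
Line 4: ['sound'] (min_width=5, slack=6)
Line 5: ['memory'] (min_width=6, slack=5)
Line 6: ['window'] (min_width=6, slack=5)
Line 7: ['orange', 'good'] (min_width=11, slack=0)

Answer: |banana     |
|forest     |
|distance   |
|sound      |
|memory     |
|window     |
|orange good|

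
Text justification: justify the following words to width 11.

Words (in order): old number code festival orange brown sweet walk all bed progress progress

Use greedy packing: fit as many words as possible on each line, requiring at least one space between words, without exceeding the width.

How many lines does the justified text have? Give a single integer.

Answer: 9

Derivation:
Line 1: ['old', 'number'] (min_width=10, slack=1)
Line 2: ['code'] (min_width=4, slack=7)
Line 3: ['festival'] (min_width=8, slack=3)
Line 4: ['orange'] (min_width=6, slack=5)
Line 5: ['brown', 'sweet'] (min_width=11, slack=0)
Line 6: ['walk', 'all'] (min_width=8, slack=3)
Line 7: ['bed'] (min_width=3, slack=8)
Line 8: ['progress'] (min_width=8, slack=3)
Line 9: ['progress'] (min_width=8, slack=3)
Total lines: 9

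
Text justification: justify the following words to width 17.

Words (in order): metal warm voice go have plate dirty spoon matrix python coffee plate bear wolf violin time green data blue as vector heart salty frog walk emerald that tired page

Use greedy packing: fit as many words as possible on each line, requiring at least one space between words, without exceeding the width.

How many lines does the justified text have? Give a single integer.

Answer: 11

Derivation:
Line 1: ['metal', 'warm', 'voice'] (min_width=16, slack=1)
Line 2: ['go', 'have', 'plate'] (min_width=13, slack=4)
Line 3: ['dirty', 'spoon'] (min_width=11, slack=6)
Line 4: ['matrix', 'python'] (min_width=13, slack=4)
Line 5: ['coffee', 'plate', 'bear'] (min_width=17, slack=0)
Line 6: ['wolf', 'violin', 'time'] (min_width=16, slack=1)
Line 7: ['green', 'data', 'blue'] (min_width=15, slack=2)
Line 8: ['as', 'vector', 'heart'] (min_width=15, slack=2)
Line 9: ['salty', 'frog', 'walk'] (min_width=15, slack=2)
Line 10: ['emerald', 'that'] (min_width=12, slack=5)
Line 11: ['tired', 'page'] (min_width=10, slack=7)
Total lines: 11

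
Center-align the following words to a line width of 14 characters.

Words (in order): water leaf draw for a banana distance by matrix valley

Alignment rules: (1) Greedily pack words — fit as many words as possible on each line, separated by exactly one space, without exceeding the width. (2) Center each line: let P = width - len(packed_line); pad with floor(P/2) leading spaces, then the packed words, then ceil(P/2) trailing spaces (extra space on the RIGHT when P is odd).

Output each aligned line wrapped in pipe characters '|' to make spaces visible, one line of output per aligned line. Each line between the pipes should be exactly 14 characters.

Line 1: ['water', 'leaf'] (min_width=10, slack=4)
Line 2: ['draw', 'for', 'a'] (min_width=10, slack=4)
Line 3: ['banana'] (min_width=6, slack=8)
Line 4: ['distance', 'by'] (min_width=11, slack=3)
Line 5: ['matrix', 'valley'] (min_width=13, slack=1)

Answer: |  water leaf  |
|  draw for a  |
|    banana    |
| distance by  |
|matrix valley |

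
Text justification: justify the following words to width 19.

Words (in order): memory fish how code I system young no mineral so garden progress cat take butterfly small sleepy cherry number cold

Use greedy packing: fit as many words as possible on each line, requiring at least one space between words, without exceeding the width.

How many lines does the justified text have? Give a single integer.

Line 1: ['memory', 'fish', 'how'] (min_width=15, slack=4)
Line 2: ['code', 'I', 'system', 'young'] (min_width=19, slack=0)
Line 3: ['no', 'mineral', 'so'] (min_width=13, slack=6)
Line 4: ['garden', 'progress', 'cat'] (min_width=19, slack=0)
Line 5: ['take', 'butterfly'] (min_width=14, slack=5)
Line 6: ['small', 'sleepy', 'cherry'] (min_width=19, slack=0)
Line 7: ['number', 'cold'] (min_width=11, slack=8)
Total lines: 7

Answer: 7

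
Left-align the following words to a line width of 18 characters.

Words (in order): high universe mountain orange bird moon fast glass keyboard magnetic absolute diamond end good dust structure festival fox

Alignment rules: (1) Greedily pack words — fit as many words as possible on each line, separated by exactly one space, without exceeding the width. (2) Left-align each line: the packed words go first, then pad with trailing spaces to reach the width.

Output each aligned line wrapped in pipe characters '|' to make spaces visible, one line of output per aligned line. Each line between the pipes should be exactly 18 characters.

Line 1: ['high', 'universe'] (min_width=13, slack=5)
Line 2: ['mountain', 'orange'] (min_width=15, slack=3)
Line 3: ['bird', 'moon', 'fast'] (min_width=14, slack=4)
Line 4: ['glass', 'keyboard'] (min_width=14, slack=4)
Line 5: ['magnetic', 'absolute'] (min_width=17, slack=1)
Line 6: ['diamond', 'end', 'good'] (min_width=16, slack=2)
Line 7: ['dust', 'structure'] (min_width=14, slack=4)
Line 8: ['festival', 'fox'] (min_width=12, slack=6)

Answer: |high universe     |
|mountain orange   |
|bird moon fast    |
|glass keyboard    |
|magnetic absolute |
|diamond end good  |
|dust structure    |
|festival fox      |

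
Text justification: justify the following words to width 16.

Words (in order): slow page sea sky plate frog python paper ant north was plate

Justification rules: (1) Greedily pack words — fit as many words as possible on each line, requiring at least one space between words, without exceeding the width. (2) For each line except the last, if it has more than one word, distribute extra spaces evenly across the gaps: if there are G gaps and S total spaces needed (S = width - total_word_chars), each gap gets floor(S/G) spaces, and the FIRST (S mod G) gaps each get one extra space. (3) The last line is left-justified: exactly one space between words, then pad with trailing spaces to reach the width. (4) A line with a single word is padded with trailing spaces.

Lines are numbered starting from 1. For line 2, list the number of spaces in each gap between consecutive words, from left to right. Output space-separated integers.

Answer: 2 2

Derivation:
Line 1: ['slow', 'page', 'sea'] (min_width=13, slack=3)
Line 2: ['sky', 'plate', 'frog'] (min_width=14, slack=2)
Line 3: ['python', 'paper', 'ant'] (min_width=16, slack=0)
Line 4: ['north', 'was', 'plate'] (min_width=15, slack=1)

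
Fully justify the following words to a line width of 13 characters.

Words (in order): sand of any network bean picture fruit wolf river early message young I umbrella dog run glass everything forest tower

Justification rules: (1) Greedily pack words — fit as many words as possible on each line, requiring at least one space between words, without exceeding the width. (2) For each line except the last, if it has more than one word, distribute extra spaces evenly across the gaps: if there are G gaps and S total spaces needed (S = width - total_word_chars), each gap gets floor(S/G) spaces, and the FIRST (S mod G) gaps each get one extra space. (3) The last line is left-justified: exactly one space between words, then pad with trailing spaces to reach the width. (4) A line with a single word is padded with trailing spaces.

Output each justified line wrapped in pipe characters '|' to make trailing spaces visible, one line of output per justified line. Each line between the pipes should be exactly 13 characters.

Answer: |sand  of  any|
|network  bean|
|picture fruit|
|wolf    river|
|early message|
|young       I|
|umbrella  dog|
|run     glass|
|everything   |
|forest tower |

Derivation:
Line 1: ['sand', 'of', 'any'] (min_width=11, slack=2)
Line 2: ['network', 'bean'] (min_width=12, slack=1)
Line 3: ['picture', 'fruit'] (min_width=13, slack=0)
Line 4: ['wolf', 'river'] (min_width=10, slack=3)
Line 5: ['early', 'message'] (min_width=13, slack=0)
Line 6: ['young', 'I'] (min_width=7, slack=6)
Line 7: ['umbrella', 'dog'] (min_width=12, slack=1)
Line 8: ['run', 'glass'] (min_width=9, slack=4)
Line 9: ['everything'] (min_width=10, slack=3)
Line 10: ['forest', 'tower'] (min_width=12, slack=1)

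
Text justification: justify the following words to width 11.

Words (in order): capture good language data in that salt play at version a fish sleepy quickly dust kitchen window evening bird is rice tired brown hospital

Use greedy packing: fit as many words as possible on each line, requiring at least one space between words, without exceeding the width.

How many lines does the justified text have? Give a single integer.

Line 1: ['capture'] (min_width=7, slack=4)
Line 2: ['good'] (min_width=4, slack=7)
Line 3: ['language'] (min_width=8, slack=3)
Line 4: ['data', 'in'] (min_width=7, slack=4)
Line 5: ['that', 'salt'] (min_width=9, slack=2)
Line 6: ['play', 'at'] (min_width=7, slack=4)
Line 7: ['version', 'a'] (min_width=9, slack=2)
Line 8: ['fish', 'sleepy'] (min_width=11, slack=0)
Line 9: ['quickly'] (min_width=7, slack=4)
Line 10: ['dust'] (min_width=4, slack=7)
Line 11: ['kitchen'] (min_width=7, slack=4)
Line 12: ['window'] (min_width=6, slack=5)
Line 13: ['evening'] (min_width=7, slack=4)
Line 14: ['bird', 'is'] (min_width=7, slack=4)
Line 15: ['rice', 'tired'] (min_width=10, slack=1)
Line 16: ['brown'] (min_width=5, slack=6)
Line 17: ['hospital'] (min_width=8, slack=3)
Total lines: 17

Answer: 17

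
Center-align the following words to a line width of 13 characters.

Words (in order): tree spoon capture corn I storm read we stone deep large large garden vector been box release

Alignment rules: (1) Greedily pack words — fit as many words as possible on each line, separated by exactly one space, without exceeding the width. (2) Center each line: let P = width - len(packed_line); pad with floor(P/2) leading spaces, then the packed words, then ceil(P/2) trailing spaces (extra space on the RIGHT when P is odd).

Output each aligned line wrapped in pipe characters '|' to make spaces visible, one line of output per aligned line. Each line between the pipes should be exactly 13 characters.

Answer: | tree spoon  |
|capture corn |
|I storm read |
|we stone deep|
| large large |
|garden vector|
|  been box   |
|   release   |

Derivation:
Line 1: ['tree', 'spoon'] (min_width=10, slack=3)
Line 2: ['capture', 'corn'] (min_width=12, slack=1)
Line 3: ['I', 'storm', 'read'] (min_width=12, slack=1)
Line 4: ['we', 'stone', 'deep'] (min_width=13, slack=0)
Line 5: ['large', 'large'] (min_width=11, slack=2)
Line 6: ['garden', 'vector'] (min_width=13, slack=0)
Line 7: ['been', 'box'] (min_width=8, slack=5)
Line 8: ['release'] (min_width=7, slack=6)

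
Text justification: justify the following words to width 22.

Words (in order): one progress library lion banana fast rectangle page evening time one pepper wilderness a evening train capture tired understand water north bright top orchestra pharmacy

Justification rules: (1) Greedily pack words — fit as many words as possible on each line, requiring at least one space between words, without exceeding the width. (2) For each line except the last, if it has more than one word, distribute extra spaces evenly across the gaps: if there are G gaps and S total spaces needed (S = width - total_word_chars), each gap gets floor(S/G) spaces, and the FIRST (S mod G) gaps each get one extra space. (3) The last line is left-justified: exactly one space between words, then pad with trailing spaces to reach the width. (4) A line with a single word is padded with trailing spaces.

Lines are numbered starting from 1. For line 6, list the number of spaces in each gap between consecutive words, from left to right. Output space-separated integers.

Answer: 3 2

Derivation:
Line 1: ['one', 'progress', 'library'] (min_width=20, slack=2)
Line 2: ['lion', 'banana', 'fast'] (min_width=16, slack=6)
Line 3: ['rectangle', 'page', 'evening'] (min_width=22, slack=0)
Line 4: ['time', 'one', 'pepper'] (min_width=15, slack=7)
Line 5: ['wilderness', 'a', 'evening'] (min_width=20, slack=2)
Line 6: ['train', 'capture', 'tired'] (min_width=19, slack=3)
Line 7: ['understand', 'water', 'north'] (min_width=22, slack=0)
Line 8: ['bright', 'top', 'orchestra'] (min_width=20, slack=2)
Line 9: ['pharmacy'] (min_width=8, slack=14)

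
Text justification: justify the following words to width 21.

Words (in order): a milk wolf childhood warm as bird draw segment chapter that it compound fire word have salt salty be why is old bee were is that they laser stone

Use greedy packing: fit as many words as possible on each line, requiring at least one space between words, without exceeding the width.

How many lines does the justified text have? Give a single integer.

Line 1: ['a', 'milk', 'wolf', 'childhood'] (min_width=21, slack=0)
Line 2: ['warm', 'as', 'bird', 'draw'] (min_width=17, slack=4)
Line 3: ['segment', 'chapter', 'that'] (min_width=20, slack=1)
Line 4: ['it', 'compound', 'fire', 'word'] (min_width=21, slack=0)
Line 5: ['have', 'salt', 'salty', 'be'] (min_width=18, slack=3)
Line 6: ['why', 'is', 'old', 'bee', 'were'] (min_width=19, slack=2)
Line 7: ['is', 'that', 'they', 'laser'] (min_width=18, slack=3)
Line 8: ['stone'] (min_width=5, slack=16)
Total lines: 8

Answer: 8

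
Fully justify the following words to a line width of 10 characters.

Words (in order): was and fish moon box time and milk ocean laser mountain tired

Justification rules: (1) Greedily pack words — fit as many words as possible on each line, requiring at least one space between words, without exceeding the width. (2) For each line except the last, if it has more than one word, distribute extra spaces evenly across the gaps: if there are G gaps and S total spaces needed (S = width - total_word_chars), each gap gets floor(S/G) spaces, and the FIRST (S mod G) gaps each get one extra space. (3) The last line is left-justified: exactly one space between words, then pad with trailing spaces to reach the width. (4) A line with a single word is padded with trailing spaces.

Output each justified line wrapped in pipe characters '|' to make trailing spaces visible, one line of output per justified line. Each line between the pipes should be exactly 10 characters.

Answer: |was    and|
|fish  moon|
|box   time|
|and   milk|
|ocean     |
|laser     |
|mountain  |
|tired     |

Derivation:
Line 1: ['was', 'and'] (min_width=7, slack=3)
Line 2: ['fish', 'moon'] (min_width=9, slack=1)
Line 3: ['box', 'time'] (min_width=8, slack=2)
Line 4: ['and', 'milk'] (min_width=8, slack=2)
Line 5: ['ocean'] (min_width=5, slack=5)
Line 6: ['laser'] (min_width=5, slack=5)
Line 7: ['mountain'] (min_width=8, slack=2)
Line 8: ['tired'] (min_width=5, slack=5)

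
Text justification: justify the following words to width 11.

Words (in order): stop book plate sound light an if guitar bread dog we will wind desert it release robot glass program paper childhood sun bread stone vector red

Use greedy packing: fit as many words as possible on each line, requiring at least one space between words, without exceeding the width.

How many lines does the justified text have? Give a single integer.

Line 1: ['stop', 'book'] (min_width=9, slack=2)
Line 2: ['plate', 'sound'] (min_width=11, slack=0)
Line 3: ['light', 'an', 'if'] (min_width=11, slack=0)
Line 4: ['guitar'] (min_width=6, slack=5)
Line 5: ['bread', 'dog'] (min_width=9, slack=2)
Line 6: ['we', 'will'] (min_width=7, slack=4)
Line 7: ['wind', 'desert'] (min_width=11, slack=0)
Line 8: ['it', 'release'] (min_width=10, slack=1)
Line 9: ['robot', 'glass'] (min_width=11, slack=0)
Line 10: ['program'] (min_width=7, slack=4)
Line 11: ['paper'] (min_width=5, slack=6)
Line 12: ['childhood'] (min_width=9, slack=2)
Line 13: ['sun', 'bread'] (min_width=9, slack=2)
Line 14: ['stone'] (min_width=5, slack=6)
Line 15: ['vector', 'red'] (min_width=10, slack=1)
Total lines: 15

Answer: 15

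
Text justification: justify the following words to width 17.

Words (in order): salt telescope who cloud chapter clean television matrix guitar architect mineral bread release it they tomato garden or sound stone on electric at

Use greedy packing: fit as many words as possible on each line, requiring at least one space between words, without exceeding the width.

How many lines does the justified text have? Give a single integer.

Line 1: ['salt', 'telescope'] (min_width=14, slack=3)
Line 2: ['who', 'cloud', 'chapter'] (min_width=17, slack=0)
Line 3: ['clean', 'television'] (min_width=16, slack=1)
Line 4: ['matrix', 'guitar'] (min_width=13, slack=4)
Line 5: ['architect', 'mineral'] (min_width=17, slack=0)
Line 6: ['bread', 'release', 'it'] (min_width=16, slack=1)
Line 7: ['they', 'tomato'] (min_width=11, slack=6)
Line 8: ['garden', 'or', 'sound'] (min_width=15, slack=2)
Line 9: ['stone', 'on', 'electric'] (min_width=17, slack=0)
Line 10: ['at'] (min_width=2, slack=15)
Total lines: 10

Answer: 10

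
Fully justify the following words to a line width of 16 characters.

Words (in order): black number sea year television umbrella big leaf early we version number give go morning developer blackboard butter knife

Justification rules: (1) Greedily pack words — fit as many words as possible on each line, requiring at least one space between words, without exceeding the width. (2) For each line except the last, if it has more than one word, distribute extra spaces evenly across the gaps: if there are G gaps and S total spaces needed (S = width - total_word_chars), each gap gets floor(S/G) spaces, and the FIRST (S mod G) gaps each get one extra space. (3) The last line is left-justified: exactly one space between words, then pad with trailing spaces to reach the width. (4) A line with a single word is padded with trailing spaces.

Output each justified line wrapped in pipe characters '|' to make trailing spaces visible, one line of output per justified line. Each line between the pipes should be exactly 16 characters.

Line 1: ['black', 'number', 'sea'] (min_width=16, slack=0)
Line 2: ['year', 'television'] (min_width=15, slack=1)
Line 3: ['umbrella', 'big'] (min_width=12, slack=4)
Line 4: ['leaf', 'early', 'we'] (min_width=13, slack=3)
Line 5: ['version', 'number'] (min_width=14, slack=2)
Line 6: ['give', 'go', 'morning'] (min_width=15, slack=1)
Line 7: ['developer'] (min_width=9, slack=7)
Line 8: ['blackboard'] (min_width=10, slack=6)
Line 9: ['butter', 'knife'] (min_width=12, slack=4)

Answer: |black number sea|
|year  television|
|umbrella     big|
|leaf   early  we|
|version   number|
|give  go morning|
|developer       |
|blackboard      |
|butter knife    |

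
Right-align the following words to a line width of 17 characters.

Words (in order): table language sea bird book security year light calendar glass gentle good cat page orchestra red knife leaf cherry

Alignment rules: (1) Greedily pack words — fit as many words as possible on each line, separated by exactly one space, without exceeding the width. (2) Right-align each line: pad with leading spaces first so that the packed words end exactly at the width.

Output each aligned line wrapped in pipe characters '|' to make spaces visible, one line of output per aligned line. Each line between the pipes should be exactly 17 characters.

Line 1: ['table', 'language'] (min_width=14, slack=3)
Line 2: ['sea', 'bird', 'book'] (min_width=13, slack=4)
Line 3: ['security', 'year'] (min_width=13, slack=4)
Line 4: ['light', 'calendar'] (min_width=14, slack=3)
Line 5: ['glass', 'gentle', 'good'] (min_width=17, slack=0)
Line 6: ['cat', 'page'] (min_width=8, slack=9)
Line 7: ['orchestra', 'red'] (min_width=13, slack=4)
Line 8: ['knife', 'leaf', 'cherry'] (min_width=17, slack=0)

Answer: |   table language|
|    sea bird book|
|    security year|
|   light calendar|
|glass gentle good|
|         cat page|
|    orchestra red|
|knife leaf cherry|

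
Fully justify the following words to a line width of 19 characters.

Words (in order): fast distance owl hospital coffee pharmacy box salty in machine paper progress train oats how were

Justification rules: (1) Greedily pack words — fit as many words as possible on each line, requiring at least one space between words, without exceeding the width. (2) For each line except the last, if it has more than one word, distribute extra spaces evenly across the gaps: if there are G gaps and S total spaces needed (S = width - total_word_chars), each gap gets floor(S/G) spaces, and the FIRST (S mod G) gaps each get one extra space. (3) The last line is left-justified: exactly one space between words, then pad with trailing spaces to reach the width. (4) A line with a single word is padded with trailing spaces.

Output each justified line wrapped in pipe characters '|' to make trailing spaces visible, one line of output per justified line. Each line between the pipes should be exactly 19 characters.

Line 1: ['fast', 'distance', 'owl'] (min_width=17, slack=2)
Line 2: ['hospital', 'coffee'] (min_width=15, slack=4)
Line 3: ['pharmacy', 'box', 'salty'] (min_width=18, slack=1)
Line 4: ['in', 'machine', 'paper'] (min_width=16, slack=3)
Line 5: ['progress', 'train', 'oats'] (min_width=19, slack=0)
Line 6: ['how', 'were'] (min_width=8, slack=11)

Answer: |fast  distance  owl|
|hospital     coffee|
|pharmacy  box salty|
|in   machine  paper|
|progress train oats|
|how were           |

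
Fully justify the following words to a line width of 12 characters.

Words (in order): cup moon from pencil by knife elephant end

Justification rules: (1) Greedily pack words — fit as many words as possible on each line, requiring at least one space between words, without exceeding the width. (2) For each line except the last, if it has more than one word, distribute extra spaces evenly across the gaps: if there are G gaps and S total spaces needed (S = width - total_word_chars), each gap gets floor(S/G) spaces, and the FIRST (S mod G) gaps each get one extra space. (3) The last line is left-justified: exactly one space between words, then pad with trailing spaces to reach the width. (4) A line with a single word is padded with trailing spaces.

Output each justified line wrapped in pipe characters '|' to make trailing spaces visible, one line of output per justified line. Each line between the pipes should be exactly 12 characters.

Line 1: ['cup', 'moon'] (min_width=8, slack=4)
Line 2: ['from', 'pencil'] (min_width=11, slack=1)
Line 3: ['by', 'knife'] (min_width=8, slack=4)
Line 4: ['elephant', 'end'] (min_width=12, slack=0)

Answer: |cup     moon|
|from  pencil|
|by     knife|
|elephant end|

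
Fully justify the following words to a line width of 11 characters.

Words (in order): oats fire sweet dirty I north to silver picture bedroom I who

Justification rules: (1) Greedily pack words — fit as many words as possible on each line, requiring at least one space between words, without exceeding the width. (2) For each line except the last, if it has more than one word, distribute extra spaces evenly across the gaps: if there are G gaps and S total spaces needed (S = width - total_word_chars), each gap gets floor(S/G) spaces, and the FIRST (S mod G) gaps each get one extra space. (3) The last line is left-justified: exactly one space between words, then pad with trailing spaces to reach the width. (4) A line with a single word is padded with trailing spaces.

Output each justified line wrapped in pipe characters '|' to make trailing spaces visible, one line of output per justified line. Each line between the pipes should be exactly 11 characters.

Line 1: ['oats', 'fire'] (min_width=9, slack=2)
Line 2: ['sweet', 'dirty'] (min_width=11, slack=0)
Line 3: ['I', 'north', 'to'] (min_width=10, slack=1)
Line 4: ['silver'] (min_width=6, slack=5)
Line 5: ['picture'] (min_width=7, slack=4)
Line 6: ['bedroom', 'I'] (min_width=9, slack=2)
Line 7: ['who'] (min_width=3, slack=8)

Answer: |oats   fire|
|sweet dirty|
|I  north to|
|silver     |
|picture    |
|bedroom   I|
|who        |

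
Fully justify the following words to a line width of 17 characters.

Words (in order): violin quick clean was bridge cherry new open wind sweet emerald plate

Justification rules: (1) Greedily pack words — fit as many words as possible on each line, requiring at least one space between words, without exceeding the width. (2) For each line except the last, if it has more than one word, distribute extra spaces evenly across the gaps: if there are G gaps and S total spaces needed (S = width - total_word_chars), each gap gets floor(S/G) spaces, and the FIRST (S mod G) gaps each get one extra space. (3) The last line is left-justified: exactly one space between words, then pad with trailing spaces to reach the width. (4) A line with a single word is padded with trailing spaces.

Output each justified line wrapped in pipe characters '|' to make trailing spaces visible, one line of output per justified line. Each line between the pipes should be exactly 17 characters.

Line 1: ['violin', 'quick'] (min_width=12, slack=5)
Line 2: ['clean', 'was', 'bridge'] (min_width=16, slack=1)
Line 3: ['cherry', 'new', 'open'] (min_width=15, slack=2)
Line 4: ['wind', 'sweet'] (min_width=10, slack=7)
Line 5: ['emerald', 'plate'] (min_width=13, slack=4)

Answer: |violin      quick|
|clean  was bridge|
|cherry  new  open|
|wind        sweet|
|emerald plate    |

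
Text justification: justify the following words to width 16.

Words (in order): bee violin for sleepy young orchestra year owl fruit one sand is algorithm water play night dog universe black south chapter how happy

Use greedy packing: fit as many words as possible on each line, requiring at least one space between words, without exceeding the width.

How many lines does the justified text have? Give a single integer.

Answer: 10

Derivation:
Line 1: ['bee', 'violin', 'for'] (min_width=14, slack=2)
Line 2: ['sleepy', 'young'] (min_width=12, slack=4)
Line 3: ['orchestra', 'year'] (min_width=14, slack=2)
Line 4: ['owl', 'fruit', 'one'] (min_width=13, slack=3)
Line 5: ['sand', 'is'] (min_width=7, slack=9)
Line 6: ['algorithm', 'water'] (min_width=15, slack=1)
Line 7: ['play', 'night', 'dog'] (min_width=14, slack=2)
Line 8: ['universe', 'black'] (min_width=14, slack=2)
Line 9: ['south', 'chapter'] (min_width=13, slack=3)
Line 10: ['how', 'happy'] (min_width=9, slack=7)
Total lines: 10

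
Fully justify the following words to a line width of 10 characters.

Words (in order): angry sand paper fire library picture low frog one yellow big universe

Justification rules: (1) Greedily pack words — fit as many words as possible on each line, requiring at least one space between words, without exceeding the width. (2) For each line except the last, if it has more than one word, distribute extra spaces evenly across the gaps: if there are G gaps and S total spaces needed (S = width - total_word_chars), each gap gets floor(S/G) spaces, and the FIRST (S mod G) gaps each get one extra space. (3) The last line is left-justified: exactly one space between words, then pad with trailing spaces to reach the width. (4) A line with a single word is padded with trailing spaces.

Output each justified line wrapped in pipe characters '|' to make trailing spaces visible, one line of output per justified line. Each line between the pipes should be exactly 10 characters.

Line 1: ['angry', 'sand'] (min_width=10, slack=0)
Line 2: ['paper', 'fire'] (min_width=10, slack=0)
Line 3: ['library'] (min_width=7, slack=3)
Line 4: ['picture'] (min_width=7, slack=3)
Line 5: ['low', 'frog'] (min_width=8, slack=2)
Line 6: ['one', 'yellow'] (min_width=10, slack=0)
Line 7: ['big'] (min_width=3, slack=7)
Line 8: ['universe'] (min_width=8, slack=2)

Answer: |angry sand|
|paper fire|
|library   |
|picture   |
|low   frog|
|one yellow|
|big       |
|universe  |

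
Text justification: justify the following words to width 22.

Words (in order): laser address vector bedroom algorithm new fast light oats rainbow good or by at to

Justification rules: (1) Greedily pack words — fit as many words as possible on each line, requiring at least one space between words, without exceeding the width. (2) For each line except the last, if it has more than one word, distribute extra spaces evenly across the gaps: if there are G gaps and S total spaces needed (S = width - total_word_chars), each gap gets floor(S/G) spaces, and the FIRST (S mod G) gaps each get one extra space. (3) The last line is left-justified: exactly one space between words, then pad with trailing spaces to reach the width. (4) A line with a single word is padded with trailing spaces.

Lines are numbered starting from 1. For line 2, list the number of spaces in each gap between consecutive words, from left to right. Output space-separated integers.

Line 1: ['laser', 'address', 'vector'] (min_width=20, slack=2)
Line 2: ['bedroom', 'algorithm', 'new'] (min_width=21, slack=1)
Line 3: ['fast', 'light', 'oats'] (min_width=15, slack=7)
Line 4: ['rainbow', 'good', 'or', 'by', 'at'] (min_width=21, slack=1)
Line 5: ['to'] (min_width=2, slack=20)

Answer: 2 1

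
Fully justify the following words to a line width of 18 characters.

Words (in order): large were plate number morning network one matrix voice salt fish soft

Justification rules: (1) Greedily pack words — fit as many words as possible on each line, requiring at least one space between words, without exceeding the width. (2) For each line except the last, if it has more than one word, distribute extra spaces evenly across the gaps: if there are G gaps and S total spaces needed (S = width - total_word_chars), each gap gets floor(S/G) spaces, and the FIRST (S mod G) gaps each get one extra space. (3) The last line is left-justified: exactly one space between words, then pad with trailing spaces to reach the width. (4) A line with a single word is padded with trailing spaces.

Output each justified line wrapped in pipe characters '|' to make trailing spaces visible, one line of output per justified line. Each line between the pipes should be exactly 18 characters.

Line 1: ['large', 'were', 'plate'] (min_width=16, slack=2)
Line 2: ['number', 'morning'] (min_width=14, slack=4)
Line 3: ['network', 'one', 'matrix'] (min_width=18, slack=0)
Line 4: ['voice', 'salt', 'fish'] (min_width=15, slack=3)
Line 5: ['soft'] (min_width=4, slack=14)

Answer: |large  were  plate|
|number     morning|
|network one matrix|
|voice   salt  fish|
|soft              |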